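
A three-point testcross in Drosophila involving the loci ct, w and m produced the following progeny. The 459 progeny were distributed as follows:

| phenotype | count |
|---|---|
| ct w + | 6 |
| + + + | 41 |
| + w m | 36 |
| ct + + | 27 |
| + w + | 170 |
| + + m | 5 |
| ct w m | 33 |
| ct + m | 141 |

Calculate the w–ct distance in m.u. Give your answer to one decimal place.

18.5 m.u.

The two most frequent reciprocal classes, ct + m and + w +, are the parental types, so the F1 was ct + m / + w +.
The two rarest classes, + + m and ct w +, are the double crossovers. Comparing them with the parentals, only the ct allele has switched, so ct is the middle locus and the order is w – ct – m.
Crossovers in the w–ct interval produce the single-crossover classes ct w m and + + + (33 + 41 = 74) plus the double crossovers (11).
RF(w–ct) = (74 + 11) / 459 = 85/459 = 0.1852 → 18.5 m.u.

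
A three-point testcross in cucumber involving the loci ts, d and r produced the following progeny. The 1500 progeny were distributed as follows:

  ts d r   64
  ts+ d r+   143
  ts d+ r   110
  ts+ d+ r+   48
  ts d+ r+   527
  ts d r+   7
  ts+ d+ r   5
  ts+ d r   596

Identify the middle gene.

The two most frequent reciprocal classes, ts d+ r+ and ts+ d r, are the parental types, so the F1 was ts d+ r+ / ts+ d r.
The two rarest classes, ts d r+ and ts+ d+ r, are the double crossovers. Comparing them with the parentals, only the d allele has switched, so d is the middle locus and the order is ts – d – r.

d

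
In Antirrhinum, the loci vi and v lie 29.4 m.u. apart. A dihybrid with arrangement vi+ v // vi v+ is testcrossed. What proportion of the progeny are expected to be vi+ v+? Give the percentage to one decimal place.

A map distance of 29.4 m.u. corresponds to a recombination frequency of 0.294.
The F1 is vi+ v / vi v+, so vi+ v+ is a recombinant gamete class with expected frequency r/2 = 0.294/2 = 0.1470.
That is 0.1470 = 14.7% of the progeny.

14.7%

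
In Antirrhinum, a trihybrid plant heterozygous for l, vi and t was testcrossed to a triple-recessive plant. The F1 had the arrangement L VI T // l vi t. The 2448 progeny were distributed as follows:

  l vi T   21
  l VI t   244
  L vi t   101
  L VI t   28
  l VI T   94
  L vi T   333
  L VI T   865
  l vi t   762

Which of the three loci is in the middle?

The two rarest classes, L VI t and l vi T, are the double crossovers. Comparing them with the parentals, only the t allele has switched, so t is the middle locus and the order is l – t – vi.

t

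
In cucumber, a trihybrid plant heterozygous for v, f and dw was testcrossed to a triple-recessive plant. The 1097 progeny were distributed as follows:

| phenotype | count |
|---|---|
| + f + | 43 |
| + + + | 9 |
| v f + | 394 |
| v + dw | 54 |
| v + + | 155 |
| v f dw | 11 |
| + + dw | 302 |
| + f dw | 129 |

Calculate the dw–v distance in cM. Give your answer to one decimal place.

10.7 cM

The two most frequent reciprocal classes, v f + and + + dw, are the parental types, so the F1 was v f + / + + dw.
The two rarest classes, v f dw and + + +, are the double crossovers. Comparing them with the parentals, only the dw allele has switched, so dw is the middle locus and the order is f – dw – v.
Crossovers in the dw–v interval produce the single-crossover classes + f + and v + dw (43 + 54 = 97) plus the double crossovers (20).
RF(dw–v) = (97 + 20) / 1097 = 117/1097 = 0.1067 → 10.7 cM.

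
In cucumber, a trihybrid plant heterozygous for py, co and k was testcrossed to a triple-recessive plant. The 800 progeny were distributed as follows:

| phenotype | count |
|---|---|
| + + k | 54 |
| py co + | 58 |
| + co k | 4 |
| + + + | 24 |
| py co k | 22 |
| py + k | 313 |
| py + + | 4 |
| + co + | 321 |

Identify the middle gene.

k

The two most frequent reciprocal classes, py + k and + co +, are the parental types, so the F1 was py + k / + co +.
The two rarest classes, py + + and + co k, are the double crossovers. Comparing them with the parentals, only the k allele has switched, so k is the middle locus and the order is py – k – co.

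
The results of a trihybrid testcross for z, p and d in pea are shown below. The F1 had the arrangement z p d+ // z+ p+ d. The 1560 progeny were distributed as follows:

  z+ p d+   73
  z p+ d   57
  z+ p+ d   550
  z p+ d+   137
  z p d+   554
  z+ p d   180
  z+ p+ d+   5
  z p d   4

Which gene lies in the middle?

The two rarest classes, z p d and z+ p+ d+, are the double crossovers. Comparing them with the parentals, only the d allele has switched, so d is the middle locus and the order is p – d – z.

d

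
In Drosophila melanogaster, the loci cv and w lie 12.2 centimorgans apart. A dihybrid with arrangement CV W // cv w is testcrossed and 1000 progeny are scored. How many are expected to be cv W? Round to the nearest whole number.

A map distance of 12.2 centimorgans corresponds to a recombination frequency of 0.122.
The F1 is CV W / cv w, so cv W is a recombinant gamete class with expected frequency r/2 = 0.122/2 = 0.0610.
Expected number = 0.0610 × 1000 = 61.00 ≈ 61.

61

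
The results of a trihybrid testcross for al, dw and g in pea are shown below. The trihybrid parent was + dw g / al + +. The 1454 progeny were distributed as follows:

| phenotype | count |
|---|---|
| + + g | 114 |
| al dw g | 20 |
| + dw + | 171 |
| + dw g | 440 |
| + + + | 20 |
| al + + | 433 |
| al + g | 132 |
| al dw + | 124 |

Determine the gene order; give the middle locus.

al

The two rarest classes, al dw g and + + +, are the double crossovers. Comparing them with the parentals, only the al allele has switched, so al is the middle locus and the order is g – al – dw.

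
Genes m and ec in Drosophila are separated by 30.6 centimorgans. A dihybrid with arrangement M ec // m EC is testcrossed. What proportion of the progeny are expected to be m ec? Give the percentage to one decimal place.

15.3%

A map distance of 30.6 centimorgans corresponds to a recombination frequency of 0.306.
The F1 is M ec / m EC, so m ec is a recombinant gamete class with expected frequency r/2 = 0.306/2 = 0.1530.
That is 0.1530 = 15.3% of the progeny.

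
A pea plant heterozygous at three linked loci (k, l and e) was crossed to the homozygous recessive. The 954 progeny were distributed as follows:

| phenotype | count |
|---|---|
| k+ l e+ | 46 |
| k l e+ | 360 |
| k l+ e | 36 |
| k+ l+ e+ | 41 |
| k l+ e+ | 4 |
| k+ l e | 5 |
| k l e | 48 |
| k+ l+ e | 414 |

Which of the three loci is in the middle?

l

The two most frequent reciprocal classes, k+ l+ e and k l e+, are the parental types, so the F1 was k+ l+ e / k l e+.
The two rarest classes, k+ l e and k l+ e+, are the double crossovers. Comparing them with the parentals, only the l allele has switched, so l is the middle locus and the order is k – l – e.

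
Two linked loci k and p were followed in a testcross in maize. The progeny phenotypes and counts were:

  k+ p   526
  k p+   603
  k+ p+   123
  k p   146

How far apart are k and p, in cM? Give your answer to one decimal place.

The two most frequent classes, k+ p (526) and k p+ (603), are the parental types, so the F1 was k+ p / k p+.
The recombinant classes are k+ p+ and k p: 123 + 146 = 269.
Recombination frequency = 269/1398 = 0.1924 ≈ 19.2%, i.e. 19.2 cM.

19.2 cM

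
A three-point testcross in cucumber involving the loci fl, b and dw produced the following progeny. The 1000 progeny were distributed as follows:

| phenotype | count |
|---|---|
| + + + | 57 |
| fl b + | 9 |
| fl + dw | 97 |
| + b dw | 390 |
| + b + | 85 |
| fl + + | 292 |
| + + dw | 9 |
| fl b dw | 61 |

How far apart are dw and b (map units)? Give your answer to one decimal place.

20.0 map units

The two most frequent reciprocal classes, + b dw and fl + +, are the parental types, so the F1 was + b dw / fl + +.
The two rarest classes, + + dw and fl b +, are the double crossovers. Comparing them with the parentals, only the b allele has switched, so b is the middle locus and the order is dw – b – fl.
Crossovers in the dw–b interval produce the single-crossover classes + b + and fl + dw (85 + 97 = 182) plus the double crossovers (18).
RF(dw–b) = (182 + 18) / 1000 = 200/1000 = 0.2000 → 20.0 map units.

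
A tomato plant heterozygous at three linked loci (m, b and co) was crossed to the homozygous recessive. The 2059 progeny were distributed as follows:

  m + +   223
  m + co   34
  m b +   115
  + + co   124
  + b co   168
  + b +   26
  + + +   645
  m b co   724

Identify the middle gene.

The two most frequent reciprocal classes, m b co and + + +, are the parental types, so the F1 was m b co / + + +.
The two rarest classes, m + co and + b +, are the double crossovers. Comparing them with the parentals, only the b allele has switched, so b is the middle locus and the order is co – b – m.

b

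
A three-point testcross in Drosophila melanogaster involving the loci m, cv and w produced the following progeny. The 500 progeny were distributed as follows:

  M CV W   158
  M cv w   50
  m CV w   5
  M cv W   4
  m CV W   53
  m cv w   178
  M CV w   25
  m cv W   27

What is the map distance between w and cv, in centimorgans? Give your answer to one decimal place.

12.2 centimorgans

The two most frequent reciprocal classes, m cv w and M CV W, are the parental types, so the F1 was m cv w / M CV W.
The two rarest classes, m CV w and M cv W, are the double crossovers. Comparing them with the parentals, only the cv allele has switched, so cv is the middle locus and the order is w – cv – m.
Crossovers in the w–cv interval produce the single-crossover classes m cv W and M CV w (27 + 25 = 52) plus the double crossovers (9).
RF(w–cv) = (52 + 9) / 500 = 61/500 = 0.1220 → 12.2 centimorgans.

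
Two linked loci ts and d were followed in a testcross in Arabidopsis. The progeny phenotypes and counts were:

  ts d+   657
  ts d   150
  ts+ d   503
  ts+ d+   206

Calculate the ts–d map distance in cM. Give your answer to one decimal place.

The two most frequent classes, ts+ d (503) and ts d+ (657), are the parental types, so the F1 was ts+ d / ts d+.
The recombinant classes are ts+ d+ and ts d: 206 + 150 = 356.
Recombination frequency = 356/1516 = 0.2348 ≈ 23.5%, i.e. 23.5 cM.

23.5 cM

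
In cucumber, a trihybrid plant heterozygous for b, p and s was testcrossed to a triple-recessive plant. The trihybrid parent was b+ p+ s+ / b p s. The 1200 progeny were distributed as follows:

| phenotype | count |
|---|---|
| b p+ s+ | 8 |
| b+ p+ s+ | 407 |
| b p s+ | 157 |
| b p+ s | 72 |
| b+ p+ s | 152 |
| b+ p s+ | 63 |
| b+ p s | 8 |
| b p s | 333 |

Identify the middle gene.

The two rarest classes, b p+ s+ and b+ p s, are the double crossovers. Comparing them with the parentals, only the b allele has switched, so b is the middle locus and the order is p – b – s.

b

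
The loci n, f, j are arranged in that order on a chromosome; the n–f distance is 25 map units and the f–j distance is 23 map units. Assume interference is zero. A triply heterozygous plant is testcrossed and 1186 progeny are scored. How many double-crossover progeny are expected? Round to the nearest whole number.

Map distances give recombination frequencies of 0.250 and 0.230 for the two intervals.
With no interference, expected double-crossover frequency = 0.250 × 0.230 = 0.05750.
Expected number = 0.05750 × 1186 = 68.20 ≈ 68.

68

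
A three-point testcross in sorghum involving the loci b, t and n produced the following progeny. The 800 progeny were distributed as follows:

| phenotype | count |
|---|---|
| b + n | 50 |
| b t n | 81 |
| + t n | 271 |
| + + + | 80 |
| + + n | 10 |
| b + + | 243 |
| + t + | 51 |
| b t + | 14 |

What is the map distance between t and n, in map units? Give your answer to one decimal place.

The two most frequent reciprocal classes, b + + and + t n, are the parental types, so the F1 was b + + / + t n.
The two rarest classes, b t + and + + n, are the double crossovers. Comparing them with the parentals, only the t allele has switched, so t is the middle locus and the order is b – t – n.
Crossovers in the t–n interval produce the single-crossover classes b + n and + t + (50 + 51 = 101) plus the double crossovers (24).
RF(t–n) = (101 + 24) / 800 = 125/800 = 0.1562 → 15.6 map units.

15.6 map units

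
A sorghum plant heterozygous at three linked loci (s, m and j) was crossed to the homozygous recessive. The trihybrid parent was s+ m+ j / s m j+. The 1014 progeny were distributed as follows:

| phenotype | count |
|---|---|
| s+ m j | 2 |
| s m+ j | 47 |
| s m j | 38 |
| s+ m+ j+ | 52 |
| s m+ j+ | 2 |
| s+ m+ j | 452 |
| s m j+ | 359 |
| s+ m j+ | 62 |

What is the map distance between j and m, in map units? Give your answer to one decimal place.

The two rarest classes, s+ m j and s m+ j+, are the double crossovers. Comparing them with the parentals, only the m allele has switched, so m is the middle locus and the order is s – m – j.
Crossovers in the m–j interval produce the single-crossover classes s+ m+ j+ and s m j (52 + 38 = 90) plus the double crossovers (4).
RF(m–j) = (90 + 4) / 1014 = 94/1014 = 0.0927 → 9.3 map units.

9.3 map units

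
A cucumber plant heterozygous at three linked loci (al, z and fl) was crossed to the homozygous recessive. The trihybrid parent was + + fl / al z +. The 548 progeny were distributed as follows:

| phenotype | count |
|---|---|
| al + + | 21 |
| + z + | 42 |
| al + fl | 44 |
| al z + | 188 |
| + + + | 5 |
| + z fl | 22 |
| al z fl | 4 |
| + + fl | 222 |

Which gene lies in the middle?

The two rarest classes, + + + and al z fl, are the double crossovers. Comparing them with the parentals, only the fl allele has switched, so fl is the middle locus and the order is al – fl – z.

fl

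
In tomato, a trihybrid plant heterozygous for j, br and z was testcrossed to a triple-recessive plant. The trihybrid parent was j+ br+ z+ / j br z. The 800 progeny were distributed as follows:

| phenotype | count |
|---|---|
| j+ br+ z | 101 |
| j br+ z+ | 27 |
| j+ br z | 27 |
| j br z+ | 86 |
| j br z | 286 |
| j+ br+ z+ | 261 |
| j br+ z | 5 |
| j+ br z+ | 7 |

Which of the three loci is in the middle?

The two rarest classes, j+ br z+ and j br+ z, are the double crossovers. Comparing them with the parentals, only the br allele has switched, so br is the middle locus and the order is z – br – j.

br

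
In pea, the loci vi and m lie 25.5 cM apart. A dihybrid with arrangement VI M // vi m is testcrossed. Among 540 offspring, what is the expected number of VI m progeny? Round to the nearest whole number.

69

A map distance of 25.5 cM corresponds to a recombination frequency of 0.255.
The F1 is VI M / vi m, so VI m is a recombinant gamete class with expected frequency r/2 = 0.255/2 = 0.1275.
Expected number = 0.1275 × 540 = 68.85 ≈ 69.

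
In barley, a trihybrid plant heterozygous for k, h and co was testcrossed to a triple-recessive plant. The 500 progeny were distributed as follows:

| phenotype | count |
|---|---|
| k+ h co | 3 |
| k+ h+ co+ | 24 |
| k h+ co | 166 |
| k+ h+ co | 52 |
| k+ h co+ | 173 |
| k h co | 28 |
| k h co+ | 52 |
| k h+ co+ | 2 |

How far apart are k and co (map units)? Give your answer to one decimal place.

21.8 map units

The two most frequent reciprocal classes, k h+ co and k+ h co+, are the parental types, so the F1 was k h+ co / k+ h co+.
The two rarest classes, k h+ co+ and k+ h co, are the double crossovers. Comparing them with the parentals, only the co allele has switched, so co is the middle locus and the order is h – co – k.
Crossovers in the co–k interval produce the single-crossover classes k+ h+ co and k h co+ (52 + 52 = 104) plus the double crossovers (5).
RF(co–k) = (104 + 5) / 500 = 109/500 = 0.2180 → 21.8 map units.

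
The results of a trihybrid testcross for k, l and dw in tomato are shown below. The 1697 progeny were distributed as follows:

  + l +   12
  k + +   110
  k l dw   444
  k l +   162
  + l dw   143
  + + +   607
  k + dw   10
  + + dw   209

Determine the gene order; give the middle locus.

l

The two most frequent reciprocal classes, + + + and k l dw, are the parental types, so the F1 was + + + / k l dw.
The two rarest classes, + l + and k + dw, are the double crossovers. Comparing them with the parentals, only the l allele has switched, so l is the middle locus and the order is dw – l – k.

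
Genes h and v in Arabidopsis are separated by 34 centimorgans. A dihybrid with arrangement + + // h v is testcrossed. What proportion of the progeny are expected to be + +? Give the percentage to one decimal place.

A map distance of 34 centimorgans corresponds to a recombination frequency of 0.340.
The F1 is + + / h v, so + + is a parental gamete class with expected frequency (1 − r)/2 = 0.660/2 = 0.3300.
That is 0.3300 = 33.0% of the progeny.

33.0%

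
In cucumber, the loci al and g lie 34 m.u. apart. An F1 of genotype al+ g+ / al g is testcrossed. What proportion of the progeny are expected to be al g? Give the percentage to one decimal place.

A map distance of 34 m.u. corresponds to a recombination frequency of 0.340.
The F1 is al+ g+ / al g, so al g is a parental gamete class with expected frequency (1 − r)/2 = 0.660/2 = 0.3300.
That is 0.3300 = 33.0% of the progeny.

33.0%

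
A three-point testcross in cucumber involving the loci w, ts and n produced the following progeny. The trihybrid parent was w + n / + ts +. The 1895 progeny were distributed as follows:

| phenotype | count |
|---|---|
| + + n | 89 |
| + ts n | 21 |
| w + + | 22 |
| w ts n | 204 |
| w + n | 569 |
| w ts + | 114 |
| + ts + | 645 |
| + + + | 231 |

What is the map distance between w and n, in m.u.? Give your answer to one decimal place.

The two rarest classes, w + + and + ts n, are the double crossovers. Comparing them with the parentals, only the n allele has switched, so n is the middle locus and the order is ts – n – w.
Crossovers in the n–w interval produce the single-crossover classes + + n and w ts + (89 + 114 = 203) plus the double crossovers (43).
RF(n–w) = (203 + 43) / 1895 = 246/1895 = 0.1298 → 13.0 m.u.

13.0 m.u.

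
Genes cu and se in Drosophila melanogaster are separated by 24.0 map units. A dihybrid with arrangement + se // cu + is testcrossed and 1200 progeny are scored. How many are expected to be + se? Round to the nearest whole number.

456

A map distance of 24.0 map units corresponds to a recombination frequency of 0.240.
The F1 is + se / cu +, so + se is a parental gamete class with expected frequency (1 − r)/2 = 0.760/2 = 0.3800.
Expected number = 0.3800 × 1200 = 456.00 ≈ 456.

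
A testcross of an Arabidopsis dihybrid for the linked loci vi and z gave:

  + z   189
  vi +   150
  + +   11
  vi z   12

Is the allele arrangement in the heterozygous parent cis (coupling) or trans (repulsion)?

The two most frequent classes are + z (189) and vi + (150); these are the parental (non-recombinant) types.
So the F1 carried + z on one chromosome and vi + on the other — the recessive alleles are on opposite chromosomes (trans / repulsion).

trans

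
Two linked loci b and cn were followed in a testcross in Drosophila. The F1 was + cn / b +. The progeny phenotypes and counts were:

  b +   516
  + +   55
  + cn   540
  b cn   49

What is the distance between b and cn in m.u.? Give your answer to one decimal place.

The recombinant classes are + + and b cn: 55 + 49 = 104.
Recombination frequency = 104/1160 = 0.0897 ≈ 9.0%, i.e. 9.0 m.u.

9.0 m.u.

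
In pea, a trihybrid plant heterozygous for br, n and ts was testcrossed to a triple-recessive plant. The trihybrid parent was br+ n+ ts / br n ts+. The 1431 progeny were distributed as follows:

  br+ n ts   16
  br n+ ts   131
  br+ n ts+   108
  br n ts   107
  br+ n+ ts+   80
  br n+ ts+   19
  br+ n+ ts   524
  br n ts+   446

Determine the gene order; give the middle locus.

n

The two rarest classes, br+ n ts and br n+ ts+, are the double crossovers. Comparing them with the parentals, only the n allele has switched, so n is the middle locus and the order is ts – n – br.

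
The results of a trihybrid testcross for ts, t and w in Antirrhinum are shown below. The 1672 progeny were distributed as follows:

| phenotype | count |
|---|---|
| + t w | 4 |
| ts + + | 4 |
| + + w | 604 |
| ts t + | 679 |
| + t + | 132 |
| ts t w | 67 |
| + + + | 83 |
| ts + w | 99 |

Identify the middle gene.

t

The two most frequent reciprocal classes, + + w and ts t +, are the parental types, so the F1 was + + w / ts t +.
The two rarest classes, + t w and ts + +, are the double crossovers. Comparing them with the parentals, only the t allele has switched, so t is the middle locus and the order is ts – t – w.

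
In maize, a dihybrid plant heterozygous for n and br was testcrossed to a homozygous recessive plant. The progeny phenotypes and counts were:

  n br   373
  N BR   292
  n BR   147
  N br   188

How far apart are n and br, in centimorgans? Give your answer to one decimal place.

The two most frequent classes, N BR (292) and n br (373), are the parental types, so the F1 was N BR / n br.
The recombinant classes are N br and n BR: 188 + 147 = 335.
Recombination frequency = 335/1000 = 0.3350 ≈ 33.5%, i.e. 33.5 centimorgans.

33.5 centimorgans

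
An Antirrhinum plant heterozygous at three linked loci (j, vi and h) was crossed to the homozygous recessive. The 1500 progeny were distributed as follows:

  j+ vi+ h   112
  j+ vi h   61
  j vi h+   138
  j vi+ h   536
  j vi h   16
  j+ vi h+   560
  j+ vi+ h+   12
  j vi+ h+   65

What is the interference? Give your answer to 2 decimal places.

The two most frequent reciprocal classes, j vi+ h and j+ vi h+, are the parental types, so the F1 was j vi+ h / j+ vi h+.
The two rarest classes, j vi h and j+ vi+ h+, are the double crossovers. Comparing them with the parentals, only the vi allele has switched, so vi is the middle locus and the order is j – vi – h.
j–vi: (250 + 28)/1500 = 0.1853; vi–h: (126 + 28)/1500 = 0.1027.
Expected DCO frequency = 0.1853 × 0.1027 ≈ 0.01903; observed = 28/1500 ≈ 0.01867.
Coefficient of coincidence = 0.01867/0.01903 ≈ 0.98; interference = 1 − 0.98 = 0.02.

0.02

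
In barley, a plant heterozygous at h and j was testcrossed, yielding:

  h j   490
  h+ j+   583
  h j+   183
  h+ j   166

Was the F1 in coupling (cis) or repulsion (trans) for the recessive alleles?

cis

The two most frequent classes are h+ j+ (583) and h j (490); these are the parental (non-recombinant) types.
So the F1 carried h+ j+ on one chromosome and h j on the other — the recessive alleles are on the same chromosome (cis / coupling).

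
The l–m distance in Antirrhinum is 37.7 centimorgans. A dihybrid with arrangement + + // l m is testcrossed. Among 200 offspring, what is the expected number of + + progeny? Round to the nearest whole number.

62

A map distance of 37.7 centimorgans corresponds to a recombination frequency of 0.377.
The F1 is + + / l m, so + + is a parental gamete class with expected frequency (1 − r)/2 = 0.623/2 = 0.3115.
Expected number = 0.3115 × 200 = 62.30 ≈ 62.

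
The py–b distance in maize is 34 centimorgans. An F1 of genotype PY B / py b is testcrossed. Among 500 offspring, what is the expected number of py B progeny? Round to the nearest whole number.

A map distance of 34 centimorgans corresponds to a recombination frequency of 0.340.
The F1 is PY B / py b, so py B is a recombinant gamete class with expected frequency r/2 = 0.340/2 = 0.1700.
Expected number = 0.1700 × 500 = 85.00 ≈ 85.

85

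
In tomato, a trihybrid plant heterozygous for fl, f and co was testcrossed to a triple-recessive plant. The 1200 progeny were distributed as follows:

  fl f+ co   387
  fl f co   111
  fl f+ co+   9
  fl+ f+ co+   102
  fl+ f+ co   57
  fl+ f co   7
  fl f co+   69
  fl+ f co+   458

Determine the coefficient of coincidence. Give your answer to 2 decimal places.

The two most frequent reciprocal classes, fl f+ co and fl+ f co+, are the parental types, so the F1 was fl f+ co / fl+ f co+.
The two rarest classes, fl f+ co+ and fl+ f co, are the double crossovers. Comparing them with the parentals, only the co allele has switched, so co is the middle locus and the order is fl – co – f.
fl–co: (126 + 16)/1200 = 0.1183; co–f: (213 + 16)/1200 = 0.1908.
Expected DCO frequency = 0.1183 × 0.1908 ≈ 0.02257; observed = 16/1200 ≈ 0.01333.
Coefficient of coincidence = 0.01333/0.02257 ≈ 0.59.

0.59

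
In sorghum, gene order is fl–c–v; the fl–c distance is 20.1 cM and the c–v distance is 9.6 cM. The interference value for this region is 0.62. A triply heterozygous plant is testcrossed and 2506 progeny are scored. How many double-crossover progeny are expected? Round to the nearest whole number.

18

Map distances give recombination frequencies of 0.201 and 0.096 for the two intervals.
With interference 0.62 (so coincidence = 0.38), expected double-crossover frequency = 0.201 × 0.096 × 0.38 = 0.00733.
Expected number = 0.00733 × 2506 = 18.38 ≈ 18.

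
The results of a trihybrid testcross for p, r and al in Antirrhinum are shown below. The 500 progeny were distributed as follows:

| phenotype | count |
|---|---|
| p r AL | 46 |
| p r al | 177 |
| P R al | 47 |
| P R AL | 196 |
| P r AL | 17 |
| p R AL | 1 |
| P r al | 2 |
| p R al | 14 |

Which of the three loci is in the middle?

p

The two most frequent reciprocal classes, p r al and P R AL, are the parental types, so the F1 was p r al / P R AL.
The two rarest classes, P r al and p R AL, are the double crossovers. Comparing them with the parentals, only the p allele has switched, so p is the middle locus and the order is al – p – r.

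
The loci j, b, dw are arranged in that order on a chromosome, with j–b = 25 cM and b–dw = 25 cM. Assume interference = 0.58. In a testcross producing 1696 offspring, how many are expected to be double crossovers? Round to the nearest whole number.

Map distances give recombination frequencies of 0.250 and 0.250 for the two intervals.
With interference 0.58 (so coincidence = 0.42), expected double-crossover frequency = 0.250 × 0.250 × 0.42 = 0.02625.
Expected number = 0.02625 × 1696 = 44.52 ≈ 45.

45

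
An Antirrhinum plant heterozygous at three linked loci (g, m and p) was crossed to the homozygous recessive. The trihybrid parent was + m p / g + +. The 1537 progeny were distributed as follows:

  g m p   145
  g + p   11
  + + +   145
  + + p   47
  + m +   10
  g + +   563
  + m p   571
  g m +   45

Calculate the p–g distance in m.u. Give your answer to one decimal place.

The two rarest classes, + m + and g + p, are the double crossovers. Comparing them with the parentals, only the p allele has switched, so p is the middle locus and the order is m – p – g.
Crossovers in the p–g interval produce the single-crossover classes g m p and + + + (145 + 145 = 290) plus the double crossovers (21).
RF(p–g) = (290 + 21) / 1537 = 311/1537 = 0.2023 → 20.2 m.u.

20.2 m.u.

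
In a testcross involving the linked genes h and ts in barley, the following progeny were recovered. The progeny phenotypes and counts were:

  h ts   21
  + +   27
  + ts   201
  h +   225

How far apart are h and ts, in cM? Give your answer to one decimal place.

10.1 cM

The two most frequent classes, + ts (201) and h + (225), are the parental types, so the F1 was + ts / h +.
The recombinant classes are + + and h ts: 27 + 21 = 48.
Recombination frequency = 48/474 = 0.1013 ≈ 10.1%, i.e. 10.1 cM.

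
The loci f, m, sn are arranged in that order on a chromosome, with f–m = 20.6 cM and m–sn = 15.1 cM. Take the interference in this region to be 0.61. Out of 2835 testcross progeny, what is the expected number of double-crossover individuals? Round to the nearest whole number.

Map distances give recombination frequencies of 0.206 and 0.151 for the two intervals.
With interference 0.61 (so coincidence = 0.39), expected double-crossover frequency = 0.206 × 0.151 × 0.39 = 0.01213.
Expected number = 0.01213 × 2835 = 34.39 ≈ 34.

34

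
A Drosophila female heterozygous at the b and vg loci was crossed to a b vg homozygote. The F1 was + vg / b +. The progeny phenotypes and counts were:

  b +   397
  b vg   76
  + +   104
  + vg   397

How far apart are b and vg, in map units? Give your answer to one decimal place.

18.5 map units

The recombinant classes are + + and b vg: 104 + 76 = 180.
Recombination frequency = 180/974 = 0.1848 ≈ 18.5%, i.e. 18.5 map units.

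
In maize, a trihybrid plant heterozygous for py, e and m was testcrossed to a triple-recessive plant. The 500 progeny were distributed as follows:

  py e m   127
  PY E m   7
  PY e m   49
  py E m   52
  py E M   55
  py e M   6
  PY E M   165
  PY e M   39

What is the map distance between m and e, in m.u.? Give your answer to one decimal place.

The two most frequent reciprocal classes, PY E M and py e m, are the parental types, so the F1 was PY E M / py e m.
The two rarest classes, PY E m and py e M, are the double crossovers. Comparing them with the parentals, only the m allele has switched, so m is the middle locus and the order is e – m – py.
Crossovers in the e–m interval produce the single-crossover classes PY e M and py E m (39 + 52 = 91) plus the double crossovers (13).
RF(e–m) = (91 + 13) / 500 = 104/500 = 0.2080 → 20.8 m.u.

20.8 m.u.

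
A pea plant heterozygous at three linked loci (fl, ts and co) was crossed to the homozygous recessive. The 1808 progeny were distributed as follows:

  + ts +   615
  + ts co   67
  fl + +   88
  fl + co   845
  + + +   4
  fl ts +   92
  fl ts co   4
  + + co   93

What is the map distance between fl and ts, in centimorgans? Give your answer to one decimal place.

10.7 centimorgans

The two most frequent reciprocal classes, fl + co and + ts +, are the parental types, so the F1 was fl + co / + ts +.
The two rarest classes, fl ts co and + + +, are the double crossovers. Comparing them with the parentals, only the ts allele has switched, so ts is the middle locus and the order is fl – ts – co.
Crossovers in the fl–ts interval produce the single-crossover classes + + co and fl ts + (93 + 92 = 185) plus the double crossovers (8).
RF(fl–ts) = (185 + 8) / 1808 = 193/1808 = 0.1067 → 10.7 centimorgans.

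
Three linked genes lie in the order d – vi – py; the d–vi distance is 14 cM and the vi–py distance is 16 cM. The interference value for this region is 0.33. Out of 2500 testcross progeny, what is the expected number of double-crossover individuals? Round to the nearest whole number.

Map distances give recombination frequencies of 0.140 and 0.160 for the two intervals.
With interference 0.33 (so coincidence = 0.67), expected double-crossover frequency = 0.140 × 0.160 × 0.67 = 0.01501.
Expected number = 0.01501 × 2500 = 37.52 ≈ 38.

38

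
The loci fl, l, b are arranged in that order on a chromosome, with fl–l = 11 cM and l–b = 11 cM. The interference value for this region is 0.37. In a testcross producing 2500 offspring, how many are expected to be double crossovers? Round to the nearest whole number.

19

Map distances give recombination frequencies of 0.110 and 0.110 for the two intervals.
With interference 0.37 (so coincidence = 0.63), expected double-crossover frequency = 0.110 × 0.110 × 0.63 = 0.00762.
Expected number = 0.00762 × 2500 = 19.06 ≈ 19.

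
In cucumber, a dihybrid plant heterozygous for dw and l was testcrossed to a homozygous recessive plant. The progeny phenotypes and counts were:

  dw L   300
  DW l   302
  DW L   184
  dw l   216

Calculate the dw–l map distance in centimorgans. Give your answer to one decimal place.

The two most frequent classes, DW l (302) and dw L (300), are the parental types, so the F1 was DW l / dw L.
The recombinant classes are DW L and dw l: 184 + 216 = 400.
Recombination frequency = 400/1002 = 0.3992 ≈ 39.9%, i.e. 39.9 centimorgans.

39.9 centimorgans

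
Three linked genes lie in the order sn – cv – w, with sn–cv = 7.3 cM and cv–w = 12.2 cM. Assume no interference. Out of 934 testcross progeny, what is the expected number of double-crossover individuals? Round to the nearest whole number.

8

Map distances give recombination frequencies of 0.073 and 0.122 for the two intervals.
With no interference, expected double-crossover frequency = 0.073 × 0.122 = 0.00891.
Expected number = 0.00891 × 934 = 8.32 ≈ 8.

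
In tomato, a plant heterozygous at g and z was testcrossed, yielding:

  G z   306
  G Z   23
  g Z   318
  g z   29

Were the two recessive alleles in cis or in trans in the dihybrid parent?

trans

The two most frequent classes are G z (306) and g Z (318); these are the parental (non-recombinant) types.
So the F1 carried G z on one chromosome and g Z on the other — the recessive alleles are on opposite chromosomes (trans / repulsion).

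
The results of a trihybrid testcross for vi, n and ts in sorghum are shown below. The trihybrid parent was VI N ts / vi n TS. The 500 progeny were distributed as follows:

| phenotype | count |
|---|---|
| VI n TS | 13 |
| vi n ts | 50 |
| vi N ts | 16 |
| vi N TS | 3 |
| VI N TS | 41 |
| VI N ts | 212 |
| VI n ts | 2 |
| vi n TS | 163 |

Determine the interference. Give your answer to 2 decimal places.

The two rarest classes, VI n ts and vi N TS, are the double crossovers. Comparing them with the parentals, only the n allele has switched, so n is the middle locus and the order is vi – n – ts.
vi–n: (29 + 5)/500 = 0.0680; n–ts: (91 + 5)/500 = 0.1920.
Expected DCO frequency = 0.0680 × 0.1920 ≈ 0.01306; observed = 5/500 ≈ 0.01000.
Coefficient of coincidence = 0.01000/0.01306 ≈ 0.77; interference = 1 − 0.77 = 0.23.

0.23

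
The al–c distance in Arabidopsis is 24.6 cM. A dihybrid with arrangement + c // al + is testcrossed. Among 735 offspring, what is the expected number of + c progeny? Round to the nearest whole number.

277

A map distance of 24.6 cM corresponds to a recombination frequency of 0.246.
The F1 is + c / al +, so + c is a parental gamete class with expected frequency (1 − r)/2 = 0.754/2 = 0.3770.
Expected number = 0.3770 × 735 = 277.10 ≈ 277.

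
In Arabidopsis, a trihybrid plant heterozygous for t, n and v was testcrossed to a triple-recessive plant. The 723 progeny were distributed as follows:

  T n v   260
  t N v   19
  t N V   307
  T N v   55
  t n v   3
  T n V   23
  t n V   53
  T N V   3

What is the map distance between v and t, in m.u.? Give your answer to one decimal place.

6.6 m.u.

The two most frequent reciprocal classes, T n v and t N V, are the parental types, so the F1 was T n v / t N V.
The two rarest classes, t n v and T N V, are the double crossovers. Comparing them with the parentals, only the t allele has switched, so t is the middle locus and the order is n – t – v.
Crossovers in the t–v interval produce the single-crossover classes T n V and t N v (23 + 19 = 42) plus the double crossovers (6).
RF(t–v) = (42 + 6) / 723 = 48/723 = 0.0664 → 6.6 m.u.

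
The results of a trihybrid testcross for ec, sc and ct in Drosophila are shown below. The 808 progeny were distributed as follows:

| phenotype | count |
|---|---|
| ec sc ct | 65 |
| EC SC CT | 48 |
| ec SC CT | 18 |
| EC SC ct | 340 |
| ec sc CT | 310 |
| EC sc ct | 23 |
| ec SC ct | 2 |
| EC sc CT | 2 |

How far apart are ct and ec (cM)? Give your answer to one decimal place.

The two most frequent reciprocal classes, EC SC ct and ec sc CT, are the parental types, so the F1 was EC SC ct / ec sc CT.
The two rarest classes, ec SC ct and EC sc CT, are the double crossovers. Comparing them with the parentals, only the ec allele has switched, so ec is the middle locus and the order is ct – ec – sc.
Crossovers in the ct–ec interval produce the single-crossover classes EC SC CT and ec sc ct (48 + 65 = 113) plus the double crossovers (4).
RF(ct–ec) = (113 + 4) / 808 = 117/808 = 0.1448 → 14.5 cM.

14.5 cM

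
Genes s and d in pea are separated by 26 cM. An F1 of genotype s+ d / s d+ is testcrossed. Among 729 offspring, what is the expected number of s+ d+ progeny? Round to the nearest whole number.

A map distance of 26 cM corresponds to a recombination frequency of 0.260.
The F1 is s+ d / s d+, so s+ d+ is a recombinant gamete class with expected frequency r/2 = 0.260/2 = 0.1300.
Expected number = 0.1300 × 729 = 94.77 ≈ 95.

95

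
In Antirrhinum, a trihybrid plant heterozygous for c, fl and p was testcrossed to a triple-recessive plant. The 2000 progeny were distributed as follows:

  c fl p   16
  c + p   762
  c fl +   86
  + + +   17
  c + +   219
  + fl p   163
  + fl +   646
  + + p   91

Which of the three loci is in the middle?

The two most frequent reciprocal classes, + fl + and c + p, are the parental types, so the F1 was + fl + / c + p.
The two rarest classes, + + + and c fl p, are the double crossovers. Comparing them with the parentals, only the fl allele has switched, so fl is the middle locus and the order is p – fl – c.

fl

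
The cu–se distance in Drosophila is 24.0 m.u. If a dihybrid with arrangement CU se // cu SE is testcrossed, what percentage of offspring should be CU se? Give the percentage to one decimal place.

A map distance of 24.0 m.u. corresponds to a recombination frequency of 0.240.
The F1 is CU se / cu SE, so CU se is a parental gamete class with expected frequency (1 − r)/2 = 0.760/2 = 0.3800.
That is 0.3800 = 38.0% of the progeny.

38.0%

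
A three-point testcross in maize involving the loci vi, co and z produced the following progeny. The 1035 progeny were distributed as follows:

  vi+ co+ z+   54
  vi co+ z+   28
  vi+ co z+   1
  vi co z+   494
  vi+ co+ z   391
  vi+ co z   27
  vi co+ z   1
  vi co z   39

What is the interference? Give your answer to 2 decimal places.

The two most frequent reciprocal classes, vi co z+ and vi+ co+ z, are the parental types, so the F1 was vi co z+ / vi+ co+ z.
The two rarest classes, vi+ co z+ and vi co+ z, are the double crossovers. Comparing them with the parentals, only the vi allele has switched, so vi is the middle locus and the order is co – vi – z.
co–vi: (55 + 2)/1035 = 0.0551; vi–z: (93 + 2)/1035 = 0.0918.
Expected DCO frequency = 0.0551 × 0.0918 ≈ 0.00506; observed = 2/1035 ≈ 0.00193.
Coefficient of coincidence = 0.00193/0.00506 ≈ 0.38; interference = 1 − 0.38 = 0.62.

0.62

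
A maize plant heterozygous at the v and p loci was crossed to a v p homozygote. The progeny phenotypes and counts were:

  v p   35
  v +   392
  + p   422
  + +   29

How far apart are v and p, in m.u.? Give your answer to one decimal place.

The two most frequent classes, + p (422) and v + (392), are the parental types, so the F1 was + p / v +.
The recombinant classes are + + and v p: 29 + 35 = 64.
Recombination frequency = 64/878 = 0.0729 ≈ 7.3%, i.e. 7.3 m.u.

7.3 m.u.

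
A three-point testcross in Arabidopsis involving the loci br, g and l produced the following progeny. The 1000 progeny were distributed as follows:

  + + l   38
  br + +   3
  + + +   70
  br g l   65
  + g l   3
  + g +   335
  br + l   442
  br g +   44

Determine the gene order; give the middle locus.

The two most frequent reciprocal classes, + g + and br + l, are the parental types, so the F1 was + g + / br + l.
The two rarest classes, + g l and br + +, are the double crossovers. Comparing them with the parentals, only the l allele has switched, so l is the middle locus and the order is br – l – g.

l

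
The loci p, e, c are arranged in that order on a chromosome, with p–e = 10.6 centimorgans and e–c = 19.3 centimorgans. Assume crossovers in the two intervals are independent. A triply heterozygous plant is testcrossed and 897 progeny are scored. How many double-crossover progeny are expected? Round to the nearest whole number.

Map distances give recombination frequencies of 0.106 and 0.193 for the two intervals.
With no interference, expected double-crossover frequency = 0.106 × 0.193 = 0.02046.
Expected number = 0.02046 × 897 = 18.35 ≈ 18.

18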